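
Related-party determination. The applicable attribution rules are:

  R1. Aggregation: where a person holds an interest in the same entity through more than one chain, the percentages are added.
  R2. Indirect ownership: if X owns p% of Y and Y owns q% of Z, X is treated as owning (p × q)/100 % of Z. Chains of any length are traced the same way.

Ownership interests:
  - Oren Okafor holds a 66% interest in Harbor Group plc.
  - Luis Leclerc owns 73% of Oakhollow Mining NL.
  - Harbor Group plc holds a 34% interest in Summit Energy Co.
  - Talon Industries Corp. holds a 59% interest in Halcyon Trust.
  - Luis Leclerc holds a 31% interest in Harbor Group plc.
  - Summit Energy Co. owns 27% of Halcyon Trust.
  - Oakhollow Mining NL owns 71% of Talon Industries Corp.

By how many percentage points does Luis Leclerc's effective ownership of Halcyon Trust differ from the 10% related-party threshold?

23.4255

Chain via Oakhollow Mining NL → Talon Industries Corp. (R2): 73% × 71% × 59% = 30.5797% of Halcyon Trust.
Chain via Harbor Group plc → Summit Energy Co. (R2): 31% × 34% × 27% = 2.8458% of Halcyon Trust.
Aggregating (R1): 30.5797% + 2.8458% = 33.4255%.
33.4255% exceeds the 10% threshold by 23.4255 percentage points.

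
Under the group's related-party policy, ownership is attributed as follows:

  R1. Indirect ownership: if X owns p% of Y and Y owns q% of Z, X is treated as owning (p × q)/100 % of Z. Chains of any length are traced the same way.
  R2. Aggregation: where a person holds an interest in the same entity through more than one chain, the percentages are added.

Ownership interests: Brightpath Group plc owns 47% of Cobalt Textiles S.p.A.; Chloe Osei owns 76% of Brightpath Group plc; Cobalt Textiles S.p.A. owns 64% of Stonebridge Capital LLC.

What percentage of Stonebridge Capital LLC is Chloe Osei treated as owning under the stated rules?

22.8608%

Chain via Brightpath Group plc → Cobalt Textiles S.p.A. (R1): 76% × 47% × 64% = 22.8608% of Stonebridge Capital LLC.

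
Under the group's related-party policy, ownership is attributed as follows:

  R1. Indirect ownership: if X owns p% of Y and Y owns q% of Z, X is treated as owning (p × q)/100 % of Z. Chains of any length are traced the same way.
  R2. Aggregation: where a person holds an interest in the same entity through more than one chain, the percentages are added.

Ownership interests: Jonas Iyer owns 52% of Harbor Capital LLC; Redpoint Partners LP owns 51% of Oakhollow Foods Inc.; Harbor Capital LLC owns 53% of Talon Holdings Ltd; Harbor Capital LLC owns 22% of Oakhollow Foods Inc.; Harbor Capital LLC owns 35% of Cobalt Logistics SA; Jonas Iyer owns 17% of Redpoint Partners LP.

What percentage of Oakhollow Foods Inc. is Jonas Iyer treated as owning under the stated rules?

Chain via Redpoint Partners LP (R1): 17% × 51% = 8.67% of Oakhollow Foods Inc.
Chain via Harbor Capital LLC (R1): 52% × 22% = 11.44% of Oakhollow Foods Inc.
Aggregating (R2): 8.67% + 11.44% = 20.11%.

20.11%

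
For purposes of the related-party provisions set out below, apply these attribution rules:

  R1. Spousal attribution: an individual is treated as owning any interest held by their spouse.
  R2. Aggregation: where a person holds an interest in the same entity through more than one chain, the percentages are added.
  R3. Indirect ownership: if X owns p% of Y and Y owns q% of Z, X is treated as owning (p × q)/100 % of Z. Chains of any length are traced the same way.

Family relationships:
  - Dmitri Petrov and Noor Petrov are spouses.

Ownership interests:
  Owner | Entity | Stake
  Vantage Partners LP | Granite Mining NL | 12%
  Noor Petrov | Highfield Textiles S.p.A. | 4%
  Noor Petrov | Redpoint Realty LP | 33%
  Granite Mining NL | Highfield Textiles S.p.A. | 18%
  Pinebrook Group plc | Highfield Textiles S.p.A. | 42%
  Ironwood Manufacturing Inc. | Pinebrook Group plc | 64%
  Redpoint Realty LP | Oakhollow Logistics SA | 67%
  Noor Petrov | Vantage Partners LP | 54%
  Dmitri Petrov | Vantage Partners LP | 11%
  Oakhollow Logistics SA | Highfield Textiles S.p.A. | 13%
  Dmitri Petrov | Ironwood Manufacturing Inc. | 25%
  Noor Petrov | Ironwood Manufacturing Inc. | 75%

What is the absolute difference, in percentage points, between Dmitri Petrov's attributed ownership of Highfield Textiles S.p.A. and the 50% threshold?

14.8417

By spousal attribution (R1), Dmitri Petrov is treated as also owning Noor Petrov's interest in Ironwood Manufacturing Inc, giving 25% + 75% = 100%.
By spousal attribution (R1), Dmitri Petrov is treated as also owning Noor Petrov's interest in Vantage Partners LP, giving 11% + 54% = 65%.
By spousal attribution (R1), Dmitri Petrov is treated as owning Noor Petrov's 33% interest in Redpoint Realty LP.
By spousal attribution (R1), Dmitri Petrov is treated as owning Noor Petrov's 4% interest in Highfield Textiles S.p.A.
Chain via Ironwood Manufacturing Inc. → Pinebrook Group plc (R3): 100% × 64% × 42% = 26.88% of Highfield Textiles S.p.A.
Chain via Vantage Partners LP → Granite Mining NL (R3): 65% × 12% × 18% = 1.404% of Highfield Textiles S.p.A.
Chain via Redpoint Realty LP → Oakhollow Logistics SA (R3): 33% × 67% × 13% = 2.8743% of Highfield Textiles S.p.A.
Direct interest in Highfield Textiles S.p.A: 4%.
Aggregating (R2): 26.88% + 1.404% + 2.8743% + 4% = 35.1583%.
35.1583% falls short of the 50% threshold by 14.8417 percentage points.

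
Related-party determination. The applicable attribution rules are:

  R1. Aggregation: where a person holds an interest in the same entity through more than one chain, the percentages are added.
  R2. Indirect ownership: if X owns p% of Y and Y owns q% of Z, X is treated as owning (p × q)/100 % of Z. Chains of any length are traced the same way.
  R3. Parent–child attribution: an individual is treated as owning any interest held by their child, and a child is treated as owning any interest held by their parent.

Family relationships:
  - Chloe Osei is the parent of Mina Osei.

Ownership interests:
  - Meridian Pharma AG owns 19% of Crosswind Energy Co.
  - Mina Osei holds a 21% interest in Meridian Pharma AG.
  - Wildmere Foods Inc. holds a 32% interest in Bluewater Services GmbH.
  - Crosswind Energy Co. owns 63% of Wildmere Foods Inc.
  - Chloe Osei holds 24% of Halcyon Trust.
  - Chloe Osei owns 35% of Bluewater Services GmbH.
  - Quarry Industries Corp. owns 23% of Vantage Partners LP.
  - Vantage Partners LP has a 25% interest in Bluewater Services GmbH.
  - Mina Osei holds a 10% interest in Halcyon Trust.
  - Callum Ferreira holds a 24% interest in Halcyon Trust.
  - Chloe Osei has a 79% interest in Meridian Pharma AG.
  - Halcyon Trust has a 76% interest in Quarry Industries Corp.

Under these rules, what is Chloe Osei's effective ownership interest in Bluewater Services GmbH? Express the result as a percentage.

40.3162%

By parent–child attribution (R3), Chloe Osei is treated as also owning Mina Osei's interest in Meridian Pharma AG, giving 79% + 21% = 100%.
By parent–child attribution (R3), Chloe Osei is treated as also owning Mina Osei's interest in Halcyon Trust, giving 24% + 10% = 34%.
Chain via Meridian Pharma AG → Crosswind Energy Co. → Wildmere Foods Inc. (R2): 100% × 19% × 63% × 32% = 3.8304% of Bluewater Services GmbH.
Chain via Halcyon Trust → Quarry Industries Corp. → Vantage Partners LP (R2): 34% × 76% × 23% × 25% = 1.4858% of Bluewater Services GmbH.
Direct interest in Bluewater Services GmbH: 35%.
Aggregating (R1): 3.8304% + 1.4858% + 35% = 40.3162%.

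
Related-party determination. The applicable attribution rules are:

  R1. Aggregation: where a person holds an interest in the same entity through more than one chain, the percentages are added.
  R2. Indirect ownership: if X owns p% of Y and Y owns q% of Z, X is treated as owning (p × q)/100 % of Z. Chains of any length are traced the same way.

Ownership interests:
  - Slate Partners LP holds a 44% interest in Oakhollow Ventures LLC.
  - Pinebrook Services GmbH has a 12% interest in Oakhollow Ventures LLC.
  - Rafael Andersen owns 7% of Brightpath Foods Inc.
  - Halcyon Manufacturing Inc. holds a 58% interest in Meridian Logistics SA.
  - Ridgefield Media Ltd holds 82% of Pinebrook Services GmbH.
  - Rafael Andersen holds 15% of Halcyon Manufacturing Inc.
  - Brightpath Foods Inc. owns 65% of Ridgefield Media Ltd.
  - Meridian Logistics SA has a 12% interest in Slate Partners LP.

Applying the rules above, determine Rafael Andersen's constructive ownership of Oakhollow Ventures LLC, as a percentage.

0.90708%

Chain via Brightpath Foods Inc. → Ridgefield Media Ltd → Pinebrook Services GmbH (R2): 7% × 65% × 82% × 12% = 0.44772% of Oakhollow Ventures LLC.
Chain via Halcyon Manufacturing Inc. → Meridian Logistics SA → Slate Partners LP (R2): 15% × 58% × 12% × 44% = 0.45936% of Oakhollow Ventures LLC.
Aggregating (R1): 0.44772% + 0.45936% = 0.90708%.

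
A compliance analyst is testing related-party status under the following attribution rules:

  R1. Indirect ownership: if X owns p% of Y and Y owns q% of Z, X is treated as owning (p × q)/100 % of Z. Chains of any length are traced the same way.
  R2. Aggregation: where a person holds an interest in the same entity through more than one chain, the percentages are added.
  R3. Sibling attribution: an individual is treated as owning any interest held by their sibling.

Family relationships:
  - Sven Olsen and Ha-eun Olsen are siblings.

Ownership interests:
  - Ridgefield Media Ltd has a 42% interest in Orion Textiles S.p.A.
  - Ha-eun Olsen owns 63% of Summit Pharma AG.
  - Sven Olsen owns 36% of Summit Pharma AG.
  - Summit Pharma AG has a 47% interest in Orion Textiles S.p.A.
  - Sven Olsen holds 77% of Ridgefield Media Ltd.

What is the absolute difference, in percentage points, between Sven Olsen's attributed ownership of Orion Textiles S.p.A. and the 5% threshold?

By sibling attribution (R3), Sven Olsen is treated as also owning Ha-eun Olsen's interest in Summit Pharma AG, giving 36% + 63% = 99%.
Chain via Ridgefield Media Ltd (R1): 77% × 42% = 32.34% of Orion Textiles S.p.A.
Chain via Summit Pharma AG (R1): 99% × 47% = 46.53% of Orion Textiles S.p.A.
Aggregating (R2): 32.34% + 46.53% = 78.87%.
78.87% exceeds the 5% threshold by 73.87 percentage points.

73.87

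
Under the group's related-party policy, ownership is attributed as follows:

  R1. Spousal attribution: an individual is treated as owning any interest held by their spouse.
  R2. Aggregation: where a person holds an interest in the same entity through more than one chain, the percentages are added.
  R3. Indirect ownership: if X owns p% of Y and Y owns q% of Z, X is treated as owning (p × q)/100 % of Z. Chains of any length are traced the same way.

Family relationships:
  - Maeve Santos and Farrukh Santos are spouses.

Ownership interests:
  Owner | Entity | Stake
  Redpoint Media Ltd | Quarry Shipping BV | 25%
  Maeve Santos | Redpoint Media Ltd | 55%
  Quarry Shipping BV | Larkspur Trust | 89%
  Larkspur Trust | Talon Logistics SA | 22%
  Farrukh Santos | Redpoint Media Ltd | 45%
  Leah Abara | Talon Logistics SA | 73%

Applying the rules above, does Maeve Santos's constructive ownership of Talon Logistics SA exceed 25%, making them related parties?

No

By spousal attribution (R1), Maeve Santos is treated as also owning Farrukh Santos's interest in Redpoint Media Ltd, giving 55% + 45% = 100%.
Chain via Redpoint Media Ltd → Quarry Shipping BV → Larkspur Trust (R3): 100% × 25% × 89% × 22% = 4.895% of Talon Logistics SA.
4.895% does not exceed the 25% threshold, so Maeve is not a related party to Talon Logistics SA.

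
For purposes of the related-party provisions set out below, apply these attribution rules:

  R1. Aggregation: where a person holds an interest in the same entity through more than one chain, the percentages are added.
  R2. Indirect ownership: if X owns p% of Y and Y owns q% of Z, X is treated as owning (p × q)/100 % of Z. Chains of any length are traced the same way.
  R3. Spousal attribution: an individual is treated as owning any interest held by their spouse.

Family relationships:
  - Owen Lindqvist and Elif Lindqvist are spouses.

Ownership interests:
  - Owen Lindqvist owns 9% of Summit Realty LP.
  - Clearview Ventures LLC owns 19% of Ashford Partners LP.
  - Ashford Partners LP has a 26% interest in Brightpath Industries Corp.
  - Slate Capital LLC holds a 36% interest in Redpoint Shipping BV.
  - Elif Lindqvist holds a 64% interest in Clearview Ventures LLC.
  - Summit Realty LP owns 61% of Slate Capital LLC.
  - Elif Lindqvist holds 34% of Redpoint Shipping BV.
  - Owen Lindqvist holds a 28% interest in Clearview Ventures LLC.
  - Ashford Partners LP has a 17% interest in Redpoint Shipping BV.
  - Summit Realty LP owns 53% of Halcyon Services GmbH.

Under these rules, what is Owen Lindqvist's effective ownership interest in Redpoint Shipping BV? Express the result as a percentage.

By spousal attribution (R3), Owen Lindqvist is treated as also owning Elif Lindqvist's interest in Clearview Ventures LLC, giving 28% + 64% = 92%.
By spousal attribution (R3), Owen Lindqvist is treated as owning Elif Lindqvist's 34% interest in Redpoint Shipping BV.
Chain via Summit Realty LP → Slate Capital LLC (R2): 9% × 61% × 36% = 1.9764% of Redpoint Shipping BV.
Chain via Clearview Ventures LLC → Ashford Partners LP (R2): 92% × 19% × 17% = 2.9716% of Redpoint Shipping BV.
Direct interest in Redpoint Shipping BV: 34%.
Aggregating (R1): 1.9764% + 2.9716% + 34% = 38.948%.

38.948%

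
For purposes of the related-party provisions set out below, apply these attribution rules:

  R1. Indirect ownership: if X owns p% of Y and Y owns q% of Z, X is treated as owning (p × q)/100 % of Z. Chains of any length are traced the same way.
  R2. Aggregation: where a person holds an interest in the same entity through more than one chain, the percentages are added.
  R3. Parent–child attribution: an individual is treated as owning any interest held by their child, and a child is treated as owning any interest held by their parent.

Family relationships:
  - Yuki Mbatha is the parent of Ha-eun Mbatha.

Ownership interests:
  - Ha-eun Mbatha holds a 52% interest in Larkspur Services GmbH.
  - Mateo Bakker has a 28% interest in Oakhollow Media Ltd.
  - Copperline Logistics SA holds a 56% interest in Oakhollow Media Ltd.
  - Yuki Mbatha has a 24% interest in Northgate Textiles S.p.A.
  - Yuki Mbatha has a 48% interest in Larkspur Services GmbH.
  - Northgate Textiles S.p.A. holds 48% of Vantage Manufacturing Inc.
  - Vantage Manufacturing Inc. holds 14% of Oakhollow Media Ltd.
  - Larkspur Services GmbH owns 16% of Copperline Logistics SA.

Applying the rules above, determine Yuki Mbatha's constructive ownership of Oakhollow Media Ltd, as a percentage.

10.5728%

By parent–child attribution (R3), Yuki Mbatha is treated as also owning Ha-eun Mbatha's interest in Larkspur Services GmbH, giving 48% + 52% = 100%.
Chain via Northgate Textiles S.p.A. → Vantage Manufacturing Inc. (R1): 24% × 48% × 14% = 1.6128% of Oakhollow Media Ltd.
Chain via Larkspur Services GmbH → Copperline Logistics SA (R1): 100% × 16% × 56% = 8.96% of Oakhollow Media Ltd.
Aggregating (R2): 1.6128% + 8.96% = 10.5728%.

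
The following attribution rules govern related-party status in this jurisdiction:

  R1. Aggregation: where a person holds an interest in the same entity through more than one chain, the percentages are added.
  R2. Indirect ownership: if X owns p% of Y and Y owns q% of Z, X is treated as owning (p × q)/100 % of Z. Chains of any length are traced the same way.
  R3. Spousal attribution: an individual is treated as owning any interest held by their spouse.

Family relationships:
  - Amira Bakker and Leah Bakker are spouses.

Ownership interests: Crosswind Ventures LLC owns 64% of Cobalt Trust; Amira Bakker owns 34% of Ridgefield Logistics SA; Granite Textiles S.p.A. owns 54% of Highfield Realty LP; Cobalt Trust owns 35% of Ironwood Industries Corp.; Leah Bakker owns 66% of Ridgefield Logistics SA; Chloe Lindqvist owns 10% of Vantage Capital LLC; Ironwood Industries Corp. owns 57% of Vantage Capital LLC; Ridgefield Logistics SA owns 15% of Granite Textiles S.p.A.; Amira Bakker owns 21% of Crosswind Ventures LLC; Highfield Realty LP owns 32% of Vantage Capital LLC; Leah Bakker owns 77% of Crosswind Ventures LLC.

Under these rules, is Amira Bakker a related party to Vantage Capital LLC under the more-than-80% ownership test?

No

By spousal attribution (R3), Amira Bakker is treated as also owning Leah Bakker's interest in Ridgefield Logistics SA, giving 34% + 66% = 100%.
By spousal attribution (R3), Amira Bakker is treated as also owning Leah Bakker's interest in Crosswind Ventures LLC, giving 21% + 77% = 98%.
Chain via Ridgefield Logistics SA → Granite Textiles S.p.A. → Highfield Realty LP (R2): 100% × 15% × 54% × 32% = 2.592% of Vantage Capital LLC.
Chain via Crosswind Ventures LLC → Cobalt Trust → Ironwood Industries Corp. (R2): 98% × 64% × 35% × 57% = 12.51264% of Vantage Capital LLC.
Aggregating (R1): 2.592% + 12.51264% = 15.10464%.
15.10464% does not exceed the 80% threshold, so Amira is not a related party to Vantage Capital LLC.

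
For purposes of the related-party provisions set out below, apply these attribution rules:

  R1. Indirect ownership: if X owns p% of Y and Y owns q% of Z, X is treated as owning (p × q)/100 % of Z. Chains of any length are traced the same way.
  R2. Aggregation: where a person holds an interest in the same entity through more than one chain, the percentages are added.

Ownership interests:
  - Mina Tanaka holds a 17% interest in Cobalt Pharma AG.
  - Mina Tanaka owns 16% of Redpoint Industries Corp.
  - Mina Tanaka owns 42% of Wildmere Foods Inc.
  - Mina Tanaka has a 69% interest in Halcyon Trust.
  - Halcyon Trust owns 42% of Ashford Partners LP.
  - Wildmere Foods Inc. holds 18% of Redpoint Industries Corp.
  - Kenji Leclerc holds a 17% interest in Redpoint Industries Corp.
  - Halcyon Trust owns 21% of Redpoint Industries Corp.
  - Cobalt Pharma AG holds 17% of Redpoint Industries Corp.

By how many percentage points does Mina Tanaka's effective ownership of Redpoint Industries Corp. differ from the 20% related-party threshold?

20.94

Chain via Wildmere Foods Inc. (R1): 42% × 18% = 7.56% of Redpoint Industries Corp.
Chain via Cobalt Pharma AG (R1): 17% × 17% = 2.89% of Redpoint Industries Corp.
Chain via Halcyon Trust (R1): 69% × 21% = 14.49% of Redpoint Industries Corp.
Direct interest in Redpoint Industries Corp: 16%.
Aggregating (R2): 7.56% + 2.89% + 14.49% + 16% = 40.94%.
40.94% exceeds the 20% threshold by 20.94 percentage points.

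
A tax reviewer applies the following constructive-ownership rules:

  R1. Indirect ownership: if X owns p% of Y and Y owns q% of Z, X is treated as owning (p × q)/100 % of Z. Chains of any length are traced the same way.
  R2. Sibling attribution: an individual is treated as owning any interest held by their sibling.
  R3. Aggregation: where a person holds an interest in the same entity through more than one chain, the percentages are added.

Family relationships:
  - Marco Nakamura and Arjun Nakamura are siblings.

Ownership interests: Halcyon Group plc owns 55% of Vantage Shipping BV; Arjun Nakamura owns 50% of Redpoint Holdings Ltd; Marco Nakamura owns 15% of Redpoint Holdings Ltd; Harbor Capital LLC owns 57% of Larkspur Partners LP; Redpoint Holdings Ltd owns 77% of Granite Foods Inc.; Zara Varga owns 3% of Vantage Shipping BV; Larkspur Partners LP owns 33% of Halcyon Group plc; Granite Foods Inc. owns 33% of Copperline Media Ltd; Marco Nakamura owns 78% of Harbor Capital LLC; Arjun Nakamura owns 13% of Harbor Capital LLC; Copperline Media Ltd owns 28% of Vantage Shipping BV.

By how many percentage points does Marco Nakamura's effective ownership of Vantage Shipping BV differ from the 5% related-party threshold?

By sibling attribution (R2), Marco Nakamura is treated as also owning Arjun Nakamura's interest in Harbor Capital LLC, giving 78% + 13% = 91%.
By sibling attribution (R2), Marco Nakamura is treated as also owning Arjun Nakamura's interest in Redpoint Holdings Ltd, giving 15% + 50% = 65%.
Chain via Harbor Capital LLC → Larkspur Partners LP → Halcyon Group plc (R1): 91% × 57% × 33% × 55% = 9.414405% of Vantage Shipping BV.
Chain via Redpoint Holdings Ltd → Granite Foods Inc. → Copperline Media Ltd (R1): 65% × 77% × 33% × 28% = 4.62462% of Vantage Shipping BV.
Aggregating (R3): 9.414405% + 4.62462% = 14.039025%.
14.039025% exceeds the 5% threshold by 9.039025 percentage points.

9.039025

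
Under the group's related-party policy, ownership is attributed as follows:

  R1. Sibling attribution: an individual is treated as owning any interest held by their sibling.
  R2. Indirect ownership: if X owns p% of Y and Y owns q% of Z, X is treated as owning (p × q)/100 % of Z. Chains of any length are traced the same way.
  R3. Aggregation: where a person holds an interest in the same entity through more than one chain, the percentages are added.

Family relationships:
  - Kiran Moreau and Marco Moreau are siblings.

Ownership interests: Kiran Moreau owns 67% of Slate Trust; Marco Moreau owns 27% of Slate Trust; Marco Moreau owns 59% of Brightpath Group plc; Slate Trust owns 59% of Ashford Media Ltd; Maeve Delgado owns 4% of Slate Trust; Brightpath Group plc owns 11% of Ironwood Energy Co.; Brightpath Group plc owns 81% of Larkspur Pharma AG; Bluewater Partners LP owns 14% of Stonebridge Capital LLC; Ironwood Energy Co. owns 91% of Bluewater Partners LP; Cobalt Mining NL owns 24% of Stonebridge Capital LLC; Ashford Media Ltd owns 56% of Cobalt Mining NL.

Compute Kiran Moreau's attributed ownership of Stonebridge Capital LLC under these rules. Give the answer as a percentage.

By sibling attribution (R1), Kiran Moreau is treated as also owning Marco Moreau's interest in Slate Trust, giving 67% + 27% = 94%.
By sibling attribution (R1), Kiran Moreau is treated as owning Marco Moreau's 59% interest in Brightpath Group plc.
Chain via Slate Trust → Ashford Media Ltd → Cobalt Mining NL (R2): 94% × 59% × 56% × 24% = 7.453824% of Stonebridge Capital LLC.
Chain via Brightpath Group plc → Ironwood Energy Co. → Bluewater Partners LP (R2): 59% × 11% × 91% × 14% = 0.826826% of Stonebridge Capital LLC.
Aggregating (R3): 7.453824% + 0.826826% = 8.28065%.

8.28065%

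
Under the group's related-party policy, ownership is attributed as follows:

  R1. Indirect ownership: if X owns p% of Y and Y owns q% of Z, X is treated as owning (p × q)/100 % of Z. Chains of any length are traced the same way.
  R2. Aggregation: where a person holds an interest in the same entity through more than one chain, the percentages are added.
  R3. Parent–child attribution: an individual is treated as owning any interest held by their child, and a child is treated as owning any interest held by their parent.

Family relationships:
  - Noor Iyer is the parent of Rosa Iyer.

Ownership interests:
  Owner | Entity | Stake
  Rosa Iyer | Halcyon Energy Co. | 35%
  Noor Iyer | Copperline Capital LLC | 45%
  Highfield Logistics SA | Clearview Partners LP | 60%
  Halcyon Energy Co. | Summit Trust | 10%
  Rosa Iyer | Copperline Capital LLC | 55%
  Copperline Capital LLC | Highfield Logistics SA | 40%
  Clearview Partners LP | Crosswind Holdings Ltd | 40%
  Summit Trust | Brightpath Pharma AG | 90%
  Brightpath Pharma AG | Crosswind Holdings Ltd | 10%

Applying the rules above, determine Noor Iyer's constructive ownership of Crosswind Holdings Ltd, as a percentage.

By parent–child attribution (R3), Noor Iyer is treated as also owning Rosa Iyer's interest in Copperline Capital LLC, giving 45% + 55% = 100%.
By parent–child attribution (R3), Noor Iyer is treated as owning Rosa Iyer's 35% interest in Halcyon Energy Co.
Chain via Copperline Capital LLC → Highfield Logistics SA → Clearview Partners LP (R1): 100% × 40% × 60% × 40% = 9.6% of Crosswind Holdings Ltd.
Chain via Halcyon Energy Co. → Summit Trust → Brightpath Pharma AG (R1): 35% × 10% × 90% × 10% = 0.315% of Crosswind Holdings Ltd.
Aggregating (R2): 9.6% + 0.315% = 9.915%.

9.915%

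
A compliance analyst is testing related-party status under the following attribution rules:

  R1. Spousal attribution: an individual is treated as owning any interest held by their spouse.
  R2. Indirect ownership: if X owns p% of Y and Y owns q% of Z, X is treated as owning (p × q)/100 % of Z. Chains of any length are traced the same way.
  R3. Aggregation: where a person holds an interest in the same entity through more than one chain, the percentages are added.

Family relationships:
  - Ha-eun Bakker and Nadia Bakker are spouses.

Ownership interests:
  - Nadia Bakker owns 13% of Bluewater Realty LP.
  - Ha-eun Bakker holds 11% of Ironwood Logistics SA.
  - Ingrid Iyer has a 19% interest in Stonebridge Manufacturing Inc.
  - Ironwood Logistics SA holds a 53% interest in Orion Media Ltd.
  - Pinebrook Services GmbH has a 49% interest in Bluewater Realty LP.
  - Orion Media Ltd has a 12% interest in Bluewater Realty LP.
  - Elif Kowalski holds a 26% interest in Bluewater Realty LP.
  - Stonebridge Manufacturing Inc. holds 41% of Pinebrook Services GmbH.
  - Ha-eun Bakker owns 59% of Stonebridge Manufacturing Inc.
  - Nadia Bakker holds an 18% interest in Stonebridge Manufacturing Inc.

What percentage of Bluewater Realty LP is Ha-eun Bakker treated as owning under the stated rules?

By spousal attribution (R1), Ha-eun Bakker is treated as also owning Nadia Bakker's interest in Stonebridge Manufacturing Inc, giving 59% + 18% = 77%.
By spousal attribution (R1), Ha-eun Bakker is treated as owning Nadia Bakker's 13% interest in Bluewater Realty LP.
Chain via Stonebridge Manufacturing Inc. → Pinebrook Services GmbH (R2): 77% × 41% × 49% = 15.4693% of Bluewater Realty LP.
Chain via Ironwood Logistics SA → Orion Media Ltd (R2): 11% × 53% × 12% = 0.6996% of Bluewater Realty LP.
Direct interest in Bluewater Realty LP: 13%.
Aggregating (R3): 15.4693% + 0.6996% + 13% = 29.1689%.

29.1689%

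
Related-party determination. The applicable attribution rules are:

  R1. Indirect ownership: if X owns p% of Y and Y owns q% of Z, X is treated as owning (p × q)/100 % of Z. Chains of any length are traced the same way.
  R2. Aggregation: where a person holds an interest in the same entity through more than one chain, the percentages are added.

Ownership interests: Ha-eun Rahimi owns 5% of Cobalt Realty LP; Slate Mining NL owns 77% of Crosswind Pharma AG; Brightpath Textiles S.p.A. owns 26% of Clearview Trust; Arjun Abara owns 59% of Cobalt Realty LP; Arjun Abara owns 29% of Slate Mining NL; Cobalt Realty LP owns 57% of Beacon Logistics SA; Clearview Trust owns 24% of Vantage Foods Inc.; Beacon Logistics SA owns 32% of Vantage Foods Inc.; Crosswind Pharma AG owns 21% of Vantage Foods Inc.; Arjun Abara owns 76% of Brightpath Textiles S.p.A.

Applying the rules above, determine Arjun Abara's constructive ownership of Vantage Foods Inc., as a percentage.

20.1933%

Chain via Brightpath Textiles S.p.A. → Clearview Trust (R1): 76% × 26% × 24% = 4.7424% of Vantage Foods Inc.
Chain via Slate Mining NL → Crosswind Pharma AG (R1): 29% × 77% × 21% = 4.6893% of Vantage Foods Inc.
Chain via Cobalt Realty LP → Beacon Logistics SA (R1): 59% × 57% × 32% = 10.7616% of Vantage Foods Inc.
Aggregating (R2): 4.7424% + 4.6893% + 10.7616% = 20.1933%.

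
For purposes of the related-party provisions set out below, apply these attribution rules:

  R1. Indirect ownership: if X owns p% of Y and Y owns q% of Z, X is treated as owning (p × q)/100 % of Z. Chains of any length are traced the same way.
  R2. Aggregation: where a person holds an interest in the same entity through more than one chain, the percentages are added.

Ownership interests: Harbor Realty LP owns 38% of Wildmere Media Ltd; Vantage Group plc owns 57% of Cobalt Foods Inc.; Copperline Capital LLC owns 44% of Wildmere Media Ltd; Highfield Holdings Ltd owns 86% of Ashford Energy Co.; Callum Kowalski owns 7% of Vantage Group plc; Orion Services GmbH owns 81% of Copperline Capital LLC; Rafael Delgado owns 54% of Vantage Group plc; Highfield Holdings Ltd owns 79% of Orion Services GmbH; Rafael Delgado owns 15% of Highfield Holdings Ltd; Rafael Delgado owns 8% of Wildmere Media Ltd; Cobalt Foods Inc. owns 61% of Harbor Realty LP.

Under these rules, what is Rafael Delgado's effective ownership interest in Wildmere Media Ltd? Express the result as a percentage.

Chain via Vantage Group plc → Cobalt Foods Inc. → Harbor Realty LP (R1): 54% × 57% × 61% × 38% = 7.134804% of Wildmere Media Ltd.
Chain via Highfield Holdings Ltd → Orion Services GmbH → Copperline Capital LLC (R1): 15% × 79% × 81% × 44% = 4.22334% of Wildmere Media Ltd.
Direct interest in Wildmere Media Ltd: 8%.
Aggregating (R2): 7.134804% + 4.22334% + 8% = 19.358144%.

19.358144%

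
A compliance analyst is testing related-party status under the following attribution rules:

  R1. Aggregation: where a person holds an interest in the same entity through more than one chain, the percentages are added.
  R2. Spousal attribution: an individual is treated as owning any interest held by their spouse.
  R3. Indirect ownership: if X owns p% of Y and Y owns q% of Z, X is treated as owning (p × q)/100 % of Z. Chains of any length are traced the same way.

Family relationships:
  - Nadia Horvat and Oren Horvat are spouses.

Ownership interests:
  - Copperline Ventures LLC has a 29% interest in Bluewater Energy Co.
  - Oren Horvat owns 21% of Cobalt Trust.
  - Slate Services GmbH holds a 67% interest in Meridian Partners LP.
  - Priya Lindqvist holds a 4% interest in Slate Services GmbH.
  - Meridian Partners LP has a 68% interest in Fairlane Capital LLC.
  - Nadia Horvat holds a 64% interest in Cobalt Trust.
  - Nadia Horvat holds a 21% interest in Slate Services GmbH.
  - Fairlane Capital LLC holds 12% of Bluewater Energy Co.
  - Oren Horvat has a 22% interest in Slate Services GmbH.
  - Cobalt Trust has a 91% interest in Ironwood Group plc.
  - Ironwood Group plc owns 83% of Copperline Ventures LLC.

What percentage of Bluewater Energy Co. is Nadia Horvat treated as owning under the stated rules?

20.969041%

By spousal attribution (R2), Nadia Horvat is treated as also owning Oren Horvat's interest in Cobalt Trust, giving 64% + 21% = 85%.
By spousal attribution (R2), Nadia Horvat is treated as also owning Oren Horvat's interest in Slate Services GmbH, giving 21% + 22% = 43%.
Chain via Cobalt Trust → Ironwood Group plc → Copperline Ventures LLC (R3): 85% × 91% × 83% × 29% = 18.618145% of Bluewater Energy Co.
Chain via Slate Services GmbH → Meridian Partners LP → Fairlane Capital LLC (R3): 43% × 67% × 68% × 12% = 2.350896% of Bluewater Energy Co.
Aggregating (R1): 18.618145% + 2.350896% = 20.969041%.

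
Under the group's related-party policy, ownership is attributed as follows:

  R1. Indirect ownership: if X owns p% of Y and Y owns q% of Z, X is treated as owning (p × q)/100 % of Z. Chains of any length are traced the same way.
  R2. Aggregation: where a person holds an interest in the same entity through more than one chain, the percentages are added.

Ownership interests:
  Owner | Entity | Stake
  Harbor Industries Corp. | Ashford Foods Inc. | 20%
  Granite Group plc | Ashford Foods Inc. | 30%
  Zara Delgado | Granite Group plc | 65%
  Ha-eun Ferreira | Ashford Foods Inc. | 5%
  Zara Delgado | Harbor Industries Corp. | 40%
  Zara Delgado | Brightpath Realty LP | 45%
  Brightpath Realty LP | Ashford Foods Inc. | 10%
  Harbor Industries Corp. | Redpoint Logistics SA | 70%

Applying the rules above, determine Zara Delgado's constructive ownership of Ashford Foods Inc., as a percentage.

Chain via Granite Group plc (R1): 65% × 30% = 19.5% of Ashford Foods Inc.
Chain via Harbor Industries Corp. (R1): 40% × 20% = 8% of Ashford Foods Inc.
Chain via Brightpath Realty LP (R1): 45% × 10% = 4.5% of Ashford Foods Inc.
Aggregating (R2): 19.5% + 8% + 4.5% = 32%.

32%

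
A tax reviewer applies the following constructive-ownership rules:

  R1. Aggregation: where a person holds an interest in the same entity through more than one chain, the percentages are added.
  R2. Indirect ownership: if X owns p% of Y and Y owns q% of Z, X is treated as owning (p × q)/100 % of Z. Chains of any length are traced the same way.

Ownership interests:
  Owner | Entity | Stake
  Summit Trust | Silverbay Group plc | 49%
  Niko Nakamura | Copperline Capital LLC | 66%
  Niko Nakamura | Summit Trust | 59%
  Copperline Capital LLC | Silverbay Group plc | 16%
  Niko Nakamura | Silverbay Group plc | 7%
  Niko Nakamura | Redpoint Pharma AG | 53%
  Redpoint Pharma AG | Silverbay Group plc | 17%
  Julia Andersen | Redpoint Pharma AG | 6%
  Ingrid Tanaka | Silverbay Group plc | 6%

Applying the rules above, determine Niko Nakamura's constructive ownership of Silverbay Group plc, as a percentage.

55.48%

Chain via Redpoint Pharma AG (R2): 53% × 17% = 9.01% of Silverbay Group plc.
Chain via Copperline Capital LLC (R2): 66% × 16% = 10.56% of Silverbay Group plc.
Chain via Summit Trust (R2): 59% × 49% = 28.91% of Silverbay Group plc.
Direct interest in Silverbay Group plc: 7%.
Aggregating (R1): 9.01% + 10.56% + 28.91% + 7% = 55.48%.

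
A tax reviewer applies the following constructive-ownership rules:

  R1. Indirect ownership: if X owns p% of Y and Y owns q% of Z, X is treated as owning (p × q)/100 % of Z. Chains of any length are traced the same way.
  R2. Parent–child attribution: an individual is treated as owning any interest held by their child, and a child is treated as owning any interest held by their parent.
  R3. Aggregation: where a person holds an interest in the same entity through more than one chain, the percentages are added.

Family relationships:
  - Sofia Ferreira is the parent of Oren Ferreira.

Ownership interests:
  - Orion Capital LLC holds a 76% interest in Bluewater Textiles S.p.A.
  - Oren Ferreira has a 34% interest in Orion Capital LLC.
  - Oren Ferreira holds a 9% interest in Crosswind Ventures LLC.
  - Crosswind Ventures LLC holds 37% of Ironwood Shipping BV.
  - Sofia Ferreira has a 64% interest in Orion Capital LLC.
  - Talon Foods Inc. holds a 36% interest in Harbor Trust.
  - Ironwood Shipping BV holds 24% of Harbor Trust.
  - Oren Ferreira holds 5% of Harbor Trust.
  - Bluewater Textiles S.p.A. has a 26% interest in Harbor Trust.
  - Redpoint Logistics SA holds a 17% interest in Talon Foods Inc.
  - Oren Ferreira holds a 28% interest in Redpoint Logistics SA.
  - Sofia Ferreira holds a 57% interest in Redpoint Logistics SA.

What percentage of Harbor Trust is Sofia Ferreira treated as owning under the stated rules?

30.366%

By parent–child attribution (R2), Sofia Ferreira is treated as also owning Oren Ferreira's interest in Redpoint Logistics SA, giving 57% + 28% = 85%.
By parent–child attribution (R2), Sofia Ferreira is treated as also owning Oren Ferreira's interest in Orion Capital LLC, giving 64% + 34% = 98%.
By parent–child attribution (R2), Sofia Ferreira is treated as owning Oren Ferreira's 9% interest in Crosswind Ventures LLC.
By parent–child attribution (R2), Sofia Ferreira is treated as owning Oren Ferreira's 5% interest in Harbor Trust.
Chain via Redpoint Logistics SA → Talon Foods Inc. (R1): 85% × 17% × 36% = 5.202% of Harbor Trust.
Chain via Orion Capital LLC → Bluewater Textiles S.p.A. (R1): 98% × 76% × 26% = 19.3648% of Harbor Trust.
Chain via Crosswind Ventures LLC → Ironwood Shipping BV (R1): 9% × 37% × 24% = 0.7992% of Harbor Trust.
Direct interest in Harbor Trust: 5%.
Aggregating (R3): 5.202% + 19.3648% + 0.7992% + 5% = 30.366%.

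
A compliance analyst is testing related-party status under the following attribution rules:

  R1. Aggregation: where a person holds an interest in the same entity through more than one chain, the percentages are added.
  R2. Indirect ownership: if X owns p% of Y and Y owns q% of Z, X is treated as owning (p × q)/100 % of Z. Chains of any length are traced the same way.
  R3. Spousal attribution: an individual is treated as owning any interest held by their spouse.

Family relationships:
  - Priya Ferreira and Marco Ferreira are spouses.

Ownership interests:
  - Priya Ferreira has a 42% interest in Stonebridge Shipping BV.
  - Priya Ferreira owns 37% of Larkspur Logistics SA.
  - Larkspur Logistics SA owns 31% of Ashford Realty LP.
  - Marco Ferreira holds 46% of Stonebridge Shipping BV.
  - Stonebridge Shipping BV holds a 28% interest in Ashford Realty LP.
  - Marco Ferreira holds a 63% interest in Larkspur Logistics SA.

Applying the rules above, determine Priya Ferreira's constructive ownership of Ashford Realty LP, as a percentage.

By spousal attribution (R3), Priya Ferreira is treated as also owning Marco Ferreira's interest in Stonebridge Shipping BV, giving 42% + 46% = 88%.
By spousal attribution (R3), Priya Ferreira is treated as also owning Marco Ferreira's interest in Larkspur Logistics SA, giving 37% + 63% = 100%.
Chain via Stonebridge Shipping BV (R2): 88% × 28% = 24.64% of Ashford Realty LP.
Chain via Larkspur Logistics SA (R2): 100% × 31% = 31% of Ashford Realty LP.
Aggregating (R1): 24.64% + 31% = 55.64%.

55.64%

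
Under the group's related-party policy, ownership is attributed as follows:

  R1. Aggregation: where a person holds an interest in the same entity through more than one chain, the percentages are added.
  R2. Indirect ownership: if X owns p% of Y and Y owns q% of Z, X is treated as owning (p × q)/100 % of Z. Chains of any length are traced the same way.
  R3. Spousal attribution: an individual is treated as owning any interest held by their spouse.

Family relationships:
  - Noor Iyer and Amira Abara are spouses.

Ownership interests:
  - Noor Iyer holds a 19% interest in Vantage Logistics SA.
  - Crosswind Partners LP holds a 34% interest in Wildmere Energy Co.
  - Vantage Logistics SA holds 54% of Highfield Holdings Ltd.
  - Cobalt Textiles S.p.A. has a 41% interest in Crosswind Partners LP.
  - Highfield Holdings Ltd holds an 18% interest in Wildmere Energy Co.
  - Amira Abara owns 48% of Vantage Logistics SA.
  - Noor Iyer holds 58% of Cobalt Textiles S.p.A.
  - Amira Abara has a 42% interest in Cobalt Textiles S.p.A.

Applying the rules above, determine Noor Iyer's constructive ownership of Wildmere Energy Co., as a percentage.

20.4524%

By spousal attribution (R3), Noor Iyer is treated as also owning Amira Abara's interest in Cobalt Textiles S.p.A, giving 58% + 42% = 100%.
By spousal attribution (R3), Noor Iyer is treated as also owning Amira Abara's interest in Vantage Logistics SA, giving 19% + 48% = 67%.
Chain via Cobalt Textiles S.p.A. → Crosswind Partners LP (R2): 100% × 41% × 34% = 13.94% of Wildmere Energy Co.
Chain via Vantage Logistics SA → Highfield Holdings Ltd (R2): 67% × 54% × 18% = 6.5124% of Wildmere Energy Co.
Aggregating (R1): 13.94% + 6.5124% = 20.4524%.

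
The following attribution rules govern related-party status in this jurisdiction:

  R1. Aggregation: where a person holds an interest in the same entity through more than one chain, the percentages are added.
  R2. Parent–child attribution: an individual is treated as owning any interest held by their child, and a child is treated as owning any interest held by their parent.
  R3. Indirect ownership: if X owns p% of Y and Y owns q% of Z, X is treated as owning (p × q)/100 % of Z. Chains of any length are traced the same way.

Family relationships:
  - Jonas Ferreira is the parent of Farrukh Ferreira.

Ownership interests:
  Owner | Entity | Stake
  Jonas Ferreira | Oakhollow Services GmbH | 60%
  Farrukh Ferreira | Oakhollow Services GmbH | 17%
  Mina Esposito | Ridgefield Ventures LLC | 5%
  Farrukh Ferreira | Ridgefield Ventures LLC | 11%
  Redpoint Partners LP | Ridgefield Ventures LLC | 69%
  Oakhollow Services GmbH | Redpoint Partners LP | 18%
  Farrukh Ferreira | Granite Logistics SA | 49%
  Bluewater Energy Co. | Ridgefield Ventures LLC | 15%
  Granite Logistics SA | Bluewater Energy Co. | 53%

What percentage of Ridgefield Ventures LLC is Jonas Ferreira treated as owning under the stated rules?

24.4589%

By parent–child attribution (R2), Jonas Ferreira is treated as also owning Farrukh Ferreira's interest in Oakhollow Services GmbH, giving 60% + 17% = 77%.
By parent–child attribution (R2), Jonas Ferreira is treated as owning Farrukh Ferreira's 49% interest in Granite Logistics SA.
By parent–child attribution (R2), Jonas Ferreira is treated as owning Farrukh Ferreira's 11% interest in Ridgefield Ventures LLC.
Chain via Oakhollow Services GmbH → Redpoint Partners LP (R3): 77% × 18% × 69% = 9.5634% of Ridgefield Ventures LLC.
Chain via Granite Logistics SA → Bluewater Energy Co. (R3): 49% × 53% × 15% = 3.8955% of Ridgefield Ventures LLC.
Direct interest in Ridgefield Ventures LLC: 11%.
Aggregating (R1): 9.5634% + 3.8955% + 11% = 24.4589%.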